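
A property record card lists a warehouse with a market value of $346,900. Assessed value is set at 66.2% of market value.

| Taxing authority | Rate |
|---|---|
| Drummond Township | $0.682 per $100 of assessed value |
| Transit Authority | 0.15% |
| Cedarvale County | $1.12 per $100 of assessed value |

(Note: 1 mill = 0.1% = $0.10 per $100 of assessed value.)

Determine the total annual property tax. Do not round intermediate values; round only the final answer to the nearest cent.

$4,482.73

Assessed value = $346,900 × 0.662 = $229,647.8
Drummond Township: $229,647.8 × 0.00682 = $1,566.197996
Transit Authority: $229,647.8 × 0.0015 = $344.4717
Cedarvale County: $229,647.8 × 0.0112 = $2,572.05536
Total = $4,482.725056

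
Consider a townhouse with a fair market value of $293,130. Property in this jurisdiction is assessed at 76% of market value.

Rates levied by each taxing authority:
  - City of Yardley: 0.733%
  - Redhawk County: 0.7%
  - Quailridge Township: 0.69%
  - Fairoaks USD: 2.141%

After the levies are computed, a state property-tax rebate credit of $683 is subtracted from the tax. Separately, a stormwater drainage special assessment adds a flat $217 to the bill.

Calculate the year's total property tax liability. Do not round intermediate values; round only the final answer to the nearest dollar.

$9,033

Assessed value = $293,130 × 0.76 = $222,778.8
City of Yardley: $222,778.8 × 0.00733 = $1,632.968604
Redhawk County: $222,778.8 × 0.007 = $1,559.4516
Quailridge Township: $222,778.8 × 0.0069 = $1,537.17372
Fairoaks USD: $222,778.8 × 0.02141 = $4,769.694108
Levies subtotal = $9,499.288032
After credit = $9,499.288032 − $683 = $8,816.288032
Total = $8,816.288032 + $217 = $9,033.288032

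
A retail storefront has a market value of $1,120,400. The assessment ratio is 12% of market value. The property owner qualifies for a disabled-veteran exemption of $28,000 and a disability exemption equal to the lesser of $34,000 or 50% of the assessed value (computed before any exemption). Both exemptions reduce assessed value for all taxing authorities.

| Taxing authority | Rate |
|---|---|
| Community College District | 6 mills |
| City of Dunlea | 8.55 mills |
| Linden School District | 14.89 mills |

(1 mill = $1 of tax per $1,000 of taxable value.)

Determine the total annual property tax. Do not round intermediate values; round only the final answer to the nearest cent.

$2,132.87

Assessed value = $1,120,400 × 0.12 = $134,448
Disability exemption = min($34,000, 50% × $134,448) = min($34,000, $67,224) = $34,000 (dollar cap binds)
Taxable value = $134,448 − $28,000 − $34,000 = $72,448
Community College District: $72,448 × 0.006 = $434.688
City of Dunlea: $72,448 × 0.00855 = $619.4304
Linden School District: $72,448 × 0.01489 = $1,078.75072
Total = $2,132.86912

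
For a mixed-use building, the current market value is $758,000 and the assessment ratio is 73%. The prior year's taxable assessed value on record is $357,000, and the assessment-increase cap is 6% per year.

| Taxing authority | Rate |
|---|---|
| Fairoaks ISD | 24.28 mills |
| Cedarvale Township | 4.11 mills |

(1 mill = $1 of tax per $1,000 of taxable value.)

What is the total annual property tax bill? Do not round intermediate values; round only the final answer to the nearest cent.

$10,743.34

Uncapped assessed value = $758,000 × 0.73 = $553,340
Cap limit = $357,000 × 1.06 = $378,420
Taxable assessed value = min($553,340, $378,420) = $378,420 (cap binds)
Fairoaks ISD: $378,420 × 0.02428 = $9,188.0376
Cedarvale Township: $378,420 × 0.00411 = $1,555.3062
Total = $10,743.3438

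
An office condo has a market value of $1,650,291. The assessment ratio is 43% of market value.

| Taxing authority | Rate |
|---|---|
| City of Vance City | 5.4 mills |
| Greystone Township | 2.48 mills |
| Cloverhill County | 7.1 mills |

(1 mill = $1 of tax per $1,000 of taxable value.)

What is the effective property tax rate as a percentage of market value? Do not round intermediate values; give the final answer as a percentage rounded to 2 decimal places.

0.64%

Assessed value = $1,650,291 × 0.43 = $709,625.13
City of Vance City: $709,625.13 × 0.0054 = $3,831.975702
Greystone Township: $709,625.13 × 0.00248 = $1,759.8703224
Cloverhill County: $709,625.13 × 0.0071 = $5,038.338423
Total tax = $10,630.1844474
Effective rate = $10,630.1844474 ÷ $1,650,291 = 0.64% of market value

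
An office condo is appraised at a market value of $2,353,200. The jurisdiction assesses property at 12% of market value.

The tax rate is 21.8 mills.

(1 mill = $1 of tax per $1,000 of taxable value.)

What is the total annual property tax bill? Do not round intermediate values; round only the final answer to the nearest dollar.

$6,156

Assessed value = $2,353,200 × 0.12 = $282,384
Tax = $282,384 × 0.0218 = $6,155.9712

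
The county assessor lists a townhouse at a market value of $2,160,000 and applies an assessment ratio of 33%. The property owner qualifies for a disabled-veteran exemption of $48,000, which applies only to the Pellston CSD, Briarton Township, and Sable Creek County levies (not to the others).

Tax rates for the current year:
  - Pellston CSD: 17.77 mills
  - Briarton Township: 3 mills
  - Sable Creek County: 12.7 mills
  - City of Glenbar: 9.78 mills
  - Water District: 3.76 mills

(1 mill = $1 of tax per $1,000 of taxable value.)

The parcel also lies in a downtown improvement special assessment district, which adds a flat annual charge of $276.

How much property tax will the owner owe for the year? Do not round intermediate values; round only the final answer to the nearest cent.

Assessed value = $2,160,000 × 0.33 = $712,800
Pellston CSD: ($712,800 − $48,000) × 0.01777 = $664,800 × 0.01777 = $11,813.496
Briarton Township: ($712,800 − $48,000) × 0.003 = $664,800 × 0.003 = $1,994.4
Sable Creek County: ($712,800 − $48,000) × 0.0127 = $664,800 × 0.0127 = $8,442.96
City of Glenbar: $712,800 × 0.00978 = $6,971.184
Water District: $712,800 × 0.00376 = $2,680.128
Levies subtotal = $31,902.168
Total = $31,902.168 + $276 = $32,178.168

$32,178.17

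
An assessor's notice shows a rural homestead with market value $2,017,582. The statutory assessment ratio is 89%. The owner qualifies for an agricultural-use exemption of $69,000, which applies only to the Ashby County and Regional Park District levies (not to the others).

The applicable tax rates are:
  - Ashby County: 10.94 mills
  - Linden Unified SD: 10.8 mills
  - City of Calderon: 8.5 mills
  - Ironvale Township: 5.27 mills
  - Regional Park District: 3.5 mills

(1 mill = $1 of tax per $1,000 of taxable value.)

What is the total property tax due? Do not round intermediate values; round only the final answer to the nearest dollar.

$69,052

Assessed value = $2,017,582 × 0.89 = $1,795,647.98
Ashby County: ($1,795,647.98 − $69,000) × 0.01094 = $1,726,647.98 × 0.01094 = $18,889.5289012
Linden Unified SD: $1,795,647.98 × 0.0108 = $19,392.998184
City of Calderon: $1,795,647.98 × 0.0085 = $15,263.00783
Ironvale Township: $1,795,647.98 × 0.00527 = $9,463.0648546
Regional Park District: ($1,795,647.98 − $69,000) × 0.0035 = $1,726,647.98 × 0.0035 = $6,043.26793
Total = $69,051.8676998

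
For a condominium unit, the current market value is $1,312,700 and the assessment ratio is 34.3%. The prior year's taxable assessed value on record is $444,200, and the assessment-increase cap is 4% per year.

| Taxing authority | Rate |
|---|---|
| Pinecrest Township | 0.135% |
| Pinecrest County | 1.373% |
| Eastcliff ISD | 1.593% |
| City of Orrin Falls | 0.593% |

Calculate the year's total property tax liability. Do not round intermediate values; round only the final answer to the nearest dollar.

$16,632

Uncapped assessed value = $1,312,700 × 0.343 = $450,256.1
Cap limit = $444,200 × 1.04 = $461,968
Taxable assessed value = min($450,256.1, $461,968) = $450,256.1 (cap does not bind)
Pinecrest Township: $450,256.1 × 0.00135 = $607.845735
Pinecrest County: $450,256.1 × 0.01373 = $6,182.016253
Eastcliff ISD: $450,256.1 × 0.01593 = $7,172.579673
City of Orrin Falls: $450,256.1 × 0.00593 = $2,670.018673
Total = $16,632.460334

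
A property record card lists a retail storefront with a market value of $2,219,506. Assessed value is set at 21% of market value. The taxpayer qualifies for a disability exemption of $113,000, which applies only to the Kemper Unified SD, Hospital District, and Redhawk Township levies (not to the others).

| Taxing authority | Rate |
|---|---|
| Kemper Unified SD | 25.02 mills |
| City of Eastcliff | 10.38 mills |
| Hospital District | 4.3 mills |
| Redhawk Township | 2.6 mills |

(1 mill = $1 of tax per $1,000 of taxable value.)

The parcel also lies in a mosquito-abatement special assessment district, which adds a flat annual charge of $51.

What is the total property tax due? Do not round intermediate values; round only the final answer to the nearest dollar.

Assessed value = $2,219,506 × 0.21 = $466,096.26
Kemper Unified SD: ($466,096.26 − $113,000) × 0.02502 = $353,096.26 × 0.02502 = $8,834.4684252
City of Eastcliff: $466,096.26 × 0.01038 = $4,838.0791788
Hospital District: ($466,096.26 − $113,000) × 0.0043 = $353,096.26 × 0.0043 = $1,518.313918
Redhawk Township: ($466,096.26 − $113,000) × 0.0026 = $353,096.26 × 0.0026 = $918.050276
Levies subtotal = $16,108.911798
Total = $16,108.911798 + $51 = $16,159.911798

$16,160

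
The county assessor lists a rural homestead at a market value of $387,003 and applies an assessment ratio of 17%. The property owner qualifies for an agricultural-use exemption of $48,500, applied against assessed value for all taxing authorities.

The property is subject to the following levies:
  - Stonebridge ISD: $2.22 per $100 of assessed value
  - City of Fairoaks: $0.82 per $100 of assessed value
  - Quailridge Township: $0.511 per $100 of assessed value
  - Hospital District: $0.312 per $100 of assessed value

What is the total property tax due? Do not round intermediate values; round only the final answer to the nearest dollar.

$668

Assessed value = $387,003 × 0.17 = $65,790.51
Taxable value = $65,790.51 − $48,500 = $17,290.51
Stonebridge ISD: $17,290.51 × 0.0222 = $383.849322
City of Fairoaks: $17,290.51 × 0.0082 = $141.782182
Quailridge Township: $17,290.51 × 0.00511 = $88.3545061
Hospital District: $17,290.51 × 0.00312 = $53.9463912
Total = $383.849322 + $141.782182 + $88.3545061 + $53.9463912 = $667.9324013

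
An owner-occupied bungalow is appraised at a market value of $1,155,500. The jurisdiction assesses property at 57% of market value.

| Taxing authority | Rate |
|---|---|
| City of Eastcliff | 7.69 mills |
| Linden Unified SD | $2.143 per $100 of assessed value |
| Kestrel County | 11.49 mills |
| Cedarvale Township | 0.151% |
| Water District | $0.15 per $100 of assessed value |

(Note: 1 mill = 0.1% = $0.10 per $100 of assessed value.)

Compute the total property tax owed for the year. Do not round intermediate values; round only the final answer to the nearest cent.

$28,729.66

Assessed value = $1,155,500 × 0.57 = $658,635
City of Eastcliff: $658,635 × 0.00769 = $5,064.90315
Linden Unified SD: $658,635 × 0.02143 = $14,114.54805
Kestrel County: $658,635 × 0.01149 = $7,567.71615
Cedarvale Township: $658,635 × 0.00151 = $994.53885
Water District: $658,635 × 0.0015 = $987.9525
Total = $28,729.6587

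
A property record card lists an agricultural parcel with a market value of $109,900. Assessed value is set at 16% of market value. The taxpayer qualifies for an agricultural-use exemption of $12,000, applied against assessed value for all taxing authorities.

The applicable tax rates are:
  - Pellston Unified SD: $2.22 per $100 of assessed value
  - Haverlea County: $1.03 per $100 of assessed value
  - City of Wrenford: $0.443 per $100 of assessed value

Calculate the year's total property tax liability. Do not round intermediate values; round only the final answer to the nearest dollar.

Assessed value = $109,900 × 0.16 = $17,584
Taxable value = $17,584 − $12,000 = $5,584
Pellston Unified SD: $5,584 × 0.0222 = $123.9648
Haverlea County: $5,584 × 0.0103 = $57.5152
City of Wrenford: $5,584 × 0.00443 = $24.73712
Total = $123.9648 + $57.5152 + $24.73712 = $206.21712

$206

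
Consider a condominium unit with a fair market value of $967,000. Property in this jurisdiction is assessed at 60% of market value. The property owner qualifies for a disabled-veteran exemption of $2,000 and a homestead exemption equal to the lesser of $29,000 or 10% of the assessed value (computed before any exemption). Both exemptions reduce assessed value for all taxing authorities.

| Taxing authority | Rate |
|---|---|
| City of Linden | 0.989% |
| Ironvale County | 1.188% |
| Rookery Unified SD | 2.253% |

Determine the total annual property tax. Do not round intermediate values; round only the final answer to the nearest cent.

Assessed value = $967,000 × 0.6 = $580,200
Homestead exemption = min($29,000, 10% × $580,200) = min($29,000, $58,020) = $29,000 (dollar cap binds)
Taxable value = $580,200 − $2,000 − $29,000 = $549,200
City of Linden: $549,200 × 0.00989 = $5,431.588
Ironvale County: $549,200 × 0.01188 = $6,524.496
Rookery Unified SD: $549,200 × 0.02253 = $12,373.476
Total = $24,329.56

$24,329.56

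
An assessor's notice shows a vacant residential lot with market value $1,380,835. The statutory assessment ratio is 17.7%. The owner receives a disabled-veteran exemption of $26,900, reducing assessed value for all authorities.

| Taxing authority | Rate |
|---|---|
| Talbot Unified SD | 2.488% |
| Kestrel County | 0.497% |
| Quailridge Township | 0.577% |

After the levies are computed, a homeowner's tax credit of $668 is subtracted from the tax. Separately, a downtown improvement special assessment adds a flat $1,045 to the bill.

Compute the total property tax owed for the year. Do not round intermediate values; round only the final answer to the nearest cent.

$8,124.63

Assessed value = $1,380,835 × 0.177 = $244,407.795
Taxable value = $244,407.795 − $26,900 = $217,507.795
Talbot Unified SD: $217,507.795 × 0.02488 = $5,411.5939396
Kestrel County: $217,507.795 × 0.00497 = $1,081.01374115
Quailridge Township: $217,507.795 × 0.00577 = $1,255.01997715
Levies subtotal = $7,747.6276579
After credit = $7,747.6276579 − $668 = $7,079.6276579
Total = $7,079.6276579 + $1,045 = $8,124.6276579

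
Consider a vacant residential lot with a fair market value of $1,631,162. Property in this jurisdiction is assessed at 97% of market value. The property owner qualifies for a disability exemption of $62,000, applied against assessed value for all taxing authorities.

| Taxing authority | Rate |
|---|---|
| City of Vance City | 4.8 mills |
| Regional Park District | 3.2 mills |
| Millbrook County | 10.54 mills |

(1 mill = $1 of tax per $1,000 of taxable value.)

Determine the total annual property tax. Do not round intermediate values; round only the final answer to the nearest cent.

Assessed value = $1,631,162 × 0.97 = $1,582,227.14
Taxable value = $1,582,227.14 − $62,000 = $1,520,227.14
City of Vance City: $1,520,227.14 × 0.0048 = $7,297.090272
Regional Park District: $1,520,227.14 × 0.0032 = $4,864.726848
Millbrook County: $1,520,227.14 × 0.01054 = $16,023.1940556
Total = $7,297.090272 + $4,864.726848 + $16,023.1940556 = $28,185.0111756

$28,185.01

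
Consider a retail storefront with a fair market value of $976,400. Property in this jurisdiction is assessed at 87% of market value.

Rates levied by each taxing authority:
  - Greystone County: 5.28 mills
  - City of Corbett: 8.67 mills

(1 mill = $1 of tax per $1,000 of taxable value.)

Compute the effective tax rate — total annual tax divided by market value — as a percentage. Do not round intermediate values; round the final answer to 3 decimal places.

Assessed value = $976,400 × 0.87 = $849,468
Greystone County: $849,468 × 0.00528 = $4,485.19104
City of Corbett: $849,468 × 0.00867 = $7,364.88756
Total tax = $11,850.0786
Effective rate = $11,850.0786 ÷ $976,400 = 1.214% of market value

1.214%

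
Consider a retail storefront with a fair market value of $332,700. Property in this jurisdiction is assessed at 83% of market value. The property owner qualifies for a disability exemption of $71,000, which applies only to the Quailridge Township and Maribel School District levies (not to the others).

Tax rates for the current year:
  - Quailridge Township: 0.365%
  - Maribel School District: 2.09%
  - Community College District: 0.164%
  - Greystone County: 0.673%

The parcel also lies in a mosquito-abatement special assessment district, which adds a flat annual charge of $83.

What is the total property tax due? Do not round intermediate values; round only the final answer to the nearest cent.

Assessed value = $332,700 × 0.83 = $276,141
Quailridge Township: ($276,141 − $71,000) × 0.00365 = $205,141 × 0.00365 = $748.76465
Maribel School District: ($276,141 − $71,000) × 0.0209 = $205,141 × 0.0209 = $4,287.4469
Community College District: $276,141 × 0.00164 = $452.87124
Greystone County: $276,141 × 0.00673 = $1,858.42893
Levies subtotal = $7,347.51172
Total = $7,347.51172 + $83 = $7,430.51172

$7,430.51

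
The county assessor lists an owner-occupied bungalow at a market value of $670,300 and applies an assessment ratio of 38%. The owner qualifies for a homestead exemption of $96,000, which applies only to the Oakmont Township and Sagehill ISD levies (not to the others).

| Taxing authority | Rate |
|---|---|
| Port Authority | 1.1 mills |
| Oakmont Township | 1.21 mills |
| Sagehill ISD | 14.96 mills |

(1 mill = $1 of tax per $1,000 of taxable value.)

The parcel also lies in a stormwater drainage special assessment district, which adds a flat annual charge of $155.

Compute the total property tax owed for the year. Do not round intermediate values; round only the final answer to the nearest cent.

Assessed value = $670,300 × 0.38 = $254,714
Port Authority: $254,714 × 0.0011 = $280.1854
Oakmont Township: ($254,714 − $96,000) × 0.00121 = $158,714 × 0.00121 = $192.04394
Sagehill ISD: ($254,714 − $96,000) × 0.01496 = $158,714 × 0.01496 = $2,374.36144
Levies subtotal = $2,846.59078
Total = $2,846.59078 + $155 = $3,001.59078

$3,001.59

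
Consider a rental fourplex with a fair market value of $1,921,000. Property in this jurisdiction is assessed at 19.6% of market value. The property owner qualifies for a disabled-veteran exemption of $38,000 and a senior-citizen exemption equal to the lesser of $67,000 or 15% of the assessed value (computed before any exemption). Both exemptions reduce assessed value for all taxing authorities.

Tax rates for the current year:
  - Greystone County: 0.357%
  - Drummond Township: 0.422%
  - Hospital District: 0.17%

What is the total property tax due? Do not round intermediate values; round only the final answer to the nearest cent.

$2,676.55

Assessed value = $1,921,000 × 0.196 = $376,516
Senior-citizen exemption = min($67,000, 15% × $376,516) = min($67,000, $56,477.4) = $56,477.4 (percentage binds)
Taxable value = $376,516 − $38,000 − $56,477.4 = $282,038.6
Greystone County: $282,038.6 × 0.00357 = $1,006.877802
Drummond Township: $282,038.6 × 0.00422 = $1,190.202892
Hospital District: $282,038.6 × 0.0017 = $479.46562
Total = $2,676.546314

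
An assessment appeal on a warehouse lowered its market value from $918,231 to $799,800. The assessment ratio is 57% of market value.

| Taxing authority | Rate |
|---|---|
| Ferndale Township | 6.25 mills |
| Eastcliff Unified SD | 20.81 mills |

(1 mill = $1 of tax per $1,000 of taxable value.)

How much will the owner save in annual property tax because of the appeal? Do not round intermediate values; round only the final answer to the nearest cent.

$1,826.70

Old assessed value = $918,231 × 0.57 = $523,391.67
New assessed value = $799,800 × 0.57 = $455,886
Combined rate = 0.00625 + 0.02081 = 0.02706
Old tax = $523,391.67 × 0.02706 = $14,162.9785902
New tax = $455,886 × 0.02706 = $12,336.27516
Reduction = $14,162.9785902 − $12,336.27516 = $1,826.7034302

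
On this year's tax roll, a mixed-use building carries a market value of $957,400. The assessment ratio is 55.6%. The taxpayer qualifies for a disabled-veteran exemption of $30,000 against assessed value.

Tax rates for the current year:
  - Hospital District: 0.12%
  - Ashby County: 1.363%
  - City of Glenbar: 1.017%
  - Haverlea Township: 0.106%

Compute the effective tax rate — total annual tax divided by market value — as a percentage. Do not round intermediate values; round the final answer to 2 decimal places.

Assessed value = $957,400 × 0.556 = $532,314.4
Taxable value = $532,314.4 − $30,000 = $502,314.4
Hospital District: $502,314.4 × 0.0012 = $602.77728
Ashby County: $502,314.4 × 0.01363 = $6,846.545272
City of Glenbar: $502,314.4 × 0.01017 = $5,108.537448
Haverlea Township: $502,314.4 × 0.00106 = $532.453264
Total tax = $13,090.313264
Effective rate = $13,090.313264 ÷ $957,400 = 1.37% of market value

1.37%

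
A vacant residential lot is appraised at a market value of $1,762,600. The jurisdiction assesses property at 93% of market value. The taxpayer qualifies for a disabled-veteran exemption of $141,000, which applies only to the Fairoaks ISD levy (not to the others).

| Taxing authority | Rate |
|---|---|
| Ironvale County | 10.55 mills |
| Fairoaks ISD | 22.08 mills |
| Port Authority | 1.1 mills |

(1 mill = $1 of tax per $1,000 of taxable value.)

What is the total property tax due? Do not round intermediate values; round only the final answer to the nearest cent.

Assessed value = $1,762,600 × 0.93 = $1,639,218
Ironvale County: $1,639,218 × 0.01055 = $17,293.7499
Fairoaks ISD: ($1,639,218 − $141,000) × 0.02208 = $1,498,218 × 0.02208 = $33,080.65344
Port Authority: $1,639,218 × 0.0011 = $1,803.1398
Total = $52,177.54314

$52,177.54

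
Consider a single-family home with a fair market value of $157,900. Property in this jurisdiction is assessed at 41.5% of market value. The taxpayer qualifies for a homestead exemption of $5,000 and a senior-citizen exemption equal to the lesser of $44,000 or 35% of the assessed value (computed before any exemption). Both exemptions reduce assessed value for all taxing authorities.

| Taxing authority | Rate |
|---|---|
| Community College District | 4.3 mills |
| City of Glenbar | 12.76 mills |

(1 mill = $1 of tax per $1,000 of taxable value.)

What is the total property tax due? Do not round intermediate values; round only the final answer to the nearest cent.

Assessed value = $157,900 × 0.415 = $65,528.5
Senior-citizen exemption = min($44,000, 35% × $65,528.5) = min($44,000, $22,934.975) = $22,934.975 (percentage binds)
Taxable value = $65,528.5 − $5,000 − $22,934.975 = $37,593.525
Community College District: $37,593.525 × 0.0043 = $161.6521575
City of Glenbar: $37,593.525 × 0.01276 = $479.693379
Total = $641.3455365

$641.35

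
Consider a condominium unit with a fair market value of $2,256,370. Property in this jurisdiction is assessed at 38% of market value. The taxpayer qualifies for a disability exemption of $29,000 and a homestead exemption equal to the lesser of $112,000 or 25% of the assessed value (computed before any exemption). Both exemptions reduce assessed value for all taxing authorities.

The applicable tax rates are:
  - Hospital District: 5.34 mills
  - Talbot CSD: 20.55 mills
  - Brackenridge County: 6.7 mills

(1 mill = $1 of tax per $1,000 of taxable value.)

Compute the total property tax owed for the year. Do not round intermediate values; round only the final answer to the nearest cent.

Assessed value = $2,256,370 × 0.38 = $857,420.6
Homestead exemption = min($112,000, 25% × $857,420.6) = min($112,000, $214,355.15) = $112,000 (dollar cap binds)
Taxable value = $857,420.6 − $29,000 − $112,000 = $716,420.6
Hospital District: $716,420.6 × 0.00534 = $3,825.686004
Talbot CSD: $716,420.6 × 0.02055 = $14,722.44333
Brackenridge County: $716,420.6 × 0.0067 = $4,800.01802
Total = $23,348.147354

$23,348.15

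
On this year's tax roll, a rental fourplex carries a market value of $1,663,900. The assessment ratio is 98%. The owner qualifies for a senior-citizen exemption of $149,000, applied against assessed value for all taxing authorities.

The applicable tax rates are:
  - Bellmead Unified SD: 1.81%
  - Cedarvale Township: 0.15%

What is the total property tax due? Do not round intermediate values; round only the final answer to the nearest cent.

$29,039.79

Assessed value = $1,663,900 × 0.98 = $1,630,622
Taxable value = $1,630,622 − $149,000 = $1,481,622
Bellmead Unified SD: $1,481,622 × 0.0181 = $26,817.3582
Cedarvale Township: $1,481,622 × 0.0015 = $2,222.433
Total = $26,817.3582 + $2,222.433 = $29,039.7912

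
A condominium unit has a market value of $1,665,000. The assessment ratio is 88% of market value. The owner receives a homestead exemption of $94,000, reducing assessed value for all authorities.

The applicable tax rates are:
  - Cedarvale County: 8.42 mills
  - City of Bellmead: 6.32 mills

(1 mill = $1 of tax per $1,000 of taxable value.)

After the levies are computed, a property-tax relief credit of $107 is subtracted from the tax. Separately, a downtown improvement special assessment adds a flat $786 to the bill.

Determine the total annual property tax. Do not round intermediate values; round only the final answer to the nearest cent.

Assessed value = $1,665,000 × 0.88 = $1,465,200
Taxable value = $1,465,200 − $94,000 = $1,371,200
Cedarvale County: $1,371,200 × 0.00842 = $11,545.504
City of Bellmead: $1,371,200 × 0.00632 = $8,665.984
Levies subtotal = $20,211.488
After credit = $20,211.488 − $107 = $20,104.488
Total = $20,104.488 + $786 = $20,890.488

$20,890.49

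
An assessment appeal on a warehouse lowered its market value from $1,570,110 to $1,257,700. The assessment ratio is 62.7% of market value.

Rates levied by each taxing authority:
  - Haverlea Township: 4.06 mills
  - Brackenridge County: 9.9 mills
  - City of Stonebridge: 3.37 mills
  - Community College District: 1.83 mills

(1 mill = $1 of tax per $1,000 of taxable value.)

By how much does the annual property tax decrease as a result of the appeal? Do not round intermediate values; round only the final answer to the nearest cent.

Old assessed value = $1,570,110 × 0.627 = $984,458.97
New assessed value = $1,257,700 × 0.627 = $788,577.9
Combined rate = 0.00406 + 0.0099 + 0.00337 + 0.00183 = 0.01916
Old tax = $984,458.97 × 0.01916 = $18,862.2338652
New tax = $788,577.9 × 0.01916 = $15,109.152564
Reduction = $18,862.2338652 − $15,109.152564 = $3,753.0813012

$3,753.08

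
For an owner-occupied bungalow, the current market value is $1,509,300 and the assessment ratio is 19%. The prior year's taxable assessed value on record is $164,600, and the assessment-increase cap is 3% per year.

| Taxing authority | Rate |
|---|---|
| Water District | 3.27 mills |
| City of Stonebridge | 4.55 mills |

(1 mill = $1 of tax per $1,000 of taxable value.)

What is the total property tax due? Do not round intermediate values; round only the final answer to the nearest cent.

$1,325.79

Uncapped assessed value = $1,509,300 × 0.19 = $286,767
Cap limit = $164,600 × 1.03 = $169,538
Taxable assessed value = min($286,767, $169,538) = $169,538 (cap binds)
Water District: $169,538 × 0.00327 = $554.38926
City of Stonebridge: $169,538 × 0.00455 = $771.3979
Total = $1,325.78716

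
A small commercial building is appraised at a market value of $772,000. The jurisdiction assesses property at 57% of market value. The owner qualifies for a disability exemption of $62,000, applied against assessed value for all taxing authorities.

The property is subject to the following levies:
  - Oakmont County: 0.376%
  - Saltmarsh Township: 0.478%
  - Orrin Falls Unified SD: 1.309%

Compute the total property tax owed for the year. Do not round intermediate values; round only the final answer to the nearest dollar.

Assessed value = $772,000 × 0.57 = $440,040
Taxable value = $440,040 − $62,000 = $378,040
Oakmont County: $378,040 × 0.00376 = $1,421.4304
Saltmarsh Township: $378,040 × 0.00478 = $1,807.0312
Orrin Falls Unified SD: $378,040 × 0.01309 = $4,948.5436
Total = $1,421.4304 + $1,807.0312 + $4,948.5436 = $8,177.0052

$8,177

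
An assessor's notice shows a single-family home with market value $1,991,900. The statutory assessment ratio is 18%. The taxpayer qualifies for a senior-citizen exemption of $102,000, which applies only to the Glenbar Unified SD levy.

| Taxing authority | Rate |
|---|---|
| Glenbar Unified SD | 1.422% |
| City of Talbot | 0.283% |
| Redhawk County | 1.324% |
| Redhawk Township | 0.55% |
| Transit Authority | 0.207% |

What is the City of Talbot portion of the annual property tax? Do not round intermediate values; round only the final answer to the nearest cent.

$1,014.67

Assessed value = $1,991,900 × 0.18 = $358,542
City of Talbot taxable value = $358,542 (exemption does not apply)
City of Talbot levy = $358,542 × 0.00283 = $1,014.67386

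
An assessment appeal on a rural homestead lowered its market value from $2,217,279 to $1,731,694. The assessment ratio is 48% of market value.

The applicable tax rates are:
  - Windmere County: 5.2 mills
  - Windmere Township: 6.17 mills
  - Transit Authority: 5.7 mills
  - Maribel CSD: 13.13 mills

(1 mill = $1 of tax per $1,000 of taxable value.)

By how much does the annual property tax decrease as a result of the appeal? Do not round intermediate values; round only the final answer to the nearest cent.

$7,039.04

Old assessed value = $2,217,279 × 0.48 = $1,064,293.92
New assessed value = $1,731,694 × 0.48 = $831,213.12
Combined rate = 0.0052 + 0.00617 + 0.0057 + 0.01313 = 0.0302
Old tax = $1,064,293.92 × 0.0302 = $32,141.676384
New tax = $831,213.12 × 0.0302 = $25,102.636224
Reduction = $32,141.676384 − $25,102.636224 = $7,039.04016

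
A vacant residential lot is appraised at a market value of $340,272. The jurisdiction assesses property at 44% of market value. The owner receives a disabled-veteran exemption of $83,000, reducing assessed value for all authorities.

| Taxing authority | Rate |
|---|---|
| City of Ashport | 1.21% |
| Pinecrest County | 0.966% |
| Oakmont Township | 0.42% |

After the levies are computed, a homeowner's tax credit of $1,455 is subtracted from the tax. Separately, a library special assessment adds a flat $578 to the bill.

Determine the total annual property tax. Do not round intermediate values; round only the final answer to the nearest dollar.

$855

Assessed value = $340,272 × 0.44 = $149,719.68
Taxable value = $149,719.68 − $83,000 = $66,719.68
City of Ashport: $66,719.68 × 0.0121 = $807.308128
Pinecrest County: $66,719.68 × 0.00966 = $644.5121088
Oakmont Township: $66,719.68 × 0.0042 = $280.222656
Levies subtotal = $1,732.0428928
After credit = $1,732.0428928 − $1,455 = $277.0428928
Total = $277.0428928 + $578 = $855.0428928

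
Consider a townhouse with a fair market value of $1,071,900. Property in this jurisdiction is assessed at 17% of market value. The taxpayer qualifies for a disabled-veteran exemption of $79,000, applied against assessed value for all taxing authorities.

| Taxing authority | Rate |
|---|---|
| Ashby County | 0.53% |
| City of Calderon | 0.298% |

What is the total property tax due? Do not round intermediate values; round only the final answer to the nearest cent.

Assessed value = $1,071,900 × 0.17 = $182,223
Taxable value = $182,223 − $79,000 = $103,223
Ashby County: $103,223 × 0.0053 = $547.0819
City of Calderon: $103,223 × 0.00298 = $307.60454
Total = $547.0819 + $307.60454 = $854.68644

$854.69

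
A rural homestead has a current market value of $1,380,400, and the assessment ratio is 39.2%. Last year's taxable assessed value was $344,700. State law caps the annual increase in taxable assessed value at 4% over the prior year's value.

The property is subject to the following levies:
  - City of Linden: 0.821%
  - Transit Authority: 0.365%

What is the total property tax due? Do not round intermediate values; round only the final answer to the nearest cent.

Uncapped assessed value = $1,380,400 × 0.392 = $541,116.8
Cap limit = $344,700 × 1.04 = $358,488
Taxable assessed value = min($541,116.8, $358,488) = $358,488 (cap binds)
City of Linden: $358,488 × 0.00821 = $2,943.18648
Transit Authority: $358,488 × 0.00365 = $1,308.4812
Total = $4,251.66768

$4,251.67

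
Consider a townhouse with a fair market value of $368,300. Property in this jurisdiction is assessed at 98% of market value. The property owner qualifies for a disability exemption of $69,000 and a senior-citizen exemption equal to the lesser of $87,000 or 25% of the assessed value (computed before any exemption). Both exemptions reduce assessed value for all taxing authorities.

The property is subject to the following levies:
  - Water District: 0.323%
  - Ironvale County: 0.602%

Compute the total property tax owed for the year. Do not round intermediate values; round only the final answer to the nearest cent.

$1,895.64

Assessed value = $368,300 × 0.98 = $360,934
Senior-citizen exemption = min($87,000, 25% × $360,934) = min($87,000, $90,233.5) = $87,000 (dollar cap binds)
Taxable value = $360,934 − $69,000 − $87,000 = $204,934
Water District: $204,934 × 0.00323 = $661.93682
Ironvale County: $204,934 × 0.00602 = $1,233.70268
Total = $1,895.6395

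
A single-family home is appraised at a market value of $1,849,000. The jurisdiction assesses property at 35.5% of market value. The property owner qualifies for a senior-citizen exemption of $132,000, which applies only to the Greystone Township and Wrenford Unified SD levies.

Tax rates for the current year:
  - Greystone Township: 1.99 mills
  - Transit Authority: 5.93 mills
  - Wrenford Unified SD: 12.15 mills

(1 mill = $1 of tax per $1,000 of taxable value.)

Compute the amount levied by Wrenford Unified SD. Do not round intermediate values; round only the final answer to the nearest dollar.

$6,371

Assessed value = $1,849,000 × 0.355 = $656,395
Wrenford Unified SD taxable value = $656,395 − $132,000 = $524,395
Wrenford Unified SD levy = $524,395 × 0.01215 = $6,371.39925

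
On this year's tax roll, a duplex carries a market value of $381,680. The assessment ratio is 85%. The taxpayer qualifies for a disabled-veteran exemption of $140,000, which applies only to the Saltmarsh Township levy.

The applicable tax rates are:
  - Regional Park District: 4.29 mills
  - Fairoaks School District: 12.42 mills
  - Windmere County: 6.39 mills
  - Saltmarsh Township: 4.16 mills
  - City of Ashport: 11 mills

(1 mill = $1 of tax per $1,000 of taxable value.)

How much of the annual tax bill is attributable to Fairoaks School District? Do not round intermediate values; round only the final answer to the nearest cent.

Assessed value = $381,680 × 0.85 = $324,428
Fairoaks School District taxable value = $324,428 (exemption does not apply)
Fairoaks School District levy = $324,428 × 0.01242 = $4,029.39576

$4,029.40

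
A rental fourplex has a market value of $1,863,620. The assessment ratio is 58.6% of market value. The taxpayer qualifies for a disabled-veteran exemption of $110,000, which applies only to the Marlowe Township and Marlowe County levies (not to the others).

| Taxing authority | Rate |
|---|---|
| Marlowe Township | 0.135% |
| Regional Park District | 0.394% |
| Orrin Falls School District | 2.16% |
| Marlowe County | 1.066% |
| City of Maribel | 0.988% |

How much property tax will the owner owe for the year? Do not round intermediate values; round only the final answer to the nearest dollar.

$50,476

Assessed value = $1,863,620 × 0.586 = $1,092,081.32
Marlowe Township: ($1,092,081.32 − $110,000) × 0.00135 = $982,081.32 × 0.00135 = $1,325.809782
Regional Park District: $1,092,081.32 × 0.00394 = $4,302.8004008
Orrin Falls School District: $1,092,081.32 × 0.0216 = $23,588.956512
Marlowe County: ($1,092,081.32 − $110,000) × 0.01066 = $982,081.32 × 0.01066 = $10,468.9868712
City of Maribel: $1,092,081.32 × 0.00988 = $10,789.7634416
Total = $50,476.3170076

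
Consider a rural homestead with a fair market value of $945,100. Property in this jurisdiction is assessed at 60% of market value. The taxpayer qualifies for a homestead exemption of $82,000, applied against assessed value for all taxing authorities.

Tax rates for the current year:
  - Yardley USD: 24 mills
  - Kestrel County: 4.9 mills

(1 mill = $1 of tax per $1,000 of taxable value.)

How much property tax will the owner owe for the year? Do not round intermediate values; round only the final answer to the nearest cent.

$14,018.23

Assessed value = $945,100 × 0.6 = $567,060
Taxable value = $567,060 − $82,000 = $485,060
Yardley USD: $485,060 × 0.024 = $11,641.44
Kestrel County: $485,060 × 0.0049 = $2,376.794
Total = $11,641.44 + $2,376.794 = $14,018.234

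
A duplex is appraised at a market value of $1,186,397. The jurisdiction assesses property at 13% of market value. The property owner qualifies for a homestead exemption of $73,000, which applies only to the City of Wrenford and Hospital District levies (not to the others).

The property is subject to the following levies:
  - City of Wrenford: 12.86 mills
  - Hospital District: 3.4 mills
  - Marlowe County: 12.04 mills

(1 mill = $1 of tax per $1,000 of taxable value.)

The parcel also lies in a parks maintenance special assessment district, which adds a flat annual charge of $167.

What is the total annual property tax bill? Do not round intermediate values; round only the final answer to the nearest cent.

Assessed value = $1,186,397 × 0.13 = $154,231.61
City of Wrenford: ($154,231.61 − $73,000) × 0.01286 = $81,231.61 × 0.01286 = $1,044.6385046
Hospital District: ($154,231.61 − $73,000) × 0.0034 = $81,231.61 × 0.0034 = $276.187474
Marlowe County: $154,231.61 × 0.01204 = $1,856.9485844
Levies subtotal = $3,177.774563
Total = $3,177.774563 + $167 = $3,344.774563

$3,344.77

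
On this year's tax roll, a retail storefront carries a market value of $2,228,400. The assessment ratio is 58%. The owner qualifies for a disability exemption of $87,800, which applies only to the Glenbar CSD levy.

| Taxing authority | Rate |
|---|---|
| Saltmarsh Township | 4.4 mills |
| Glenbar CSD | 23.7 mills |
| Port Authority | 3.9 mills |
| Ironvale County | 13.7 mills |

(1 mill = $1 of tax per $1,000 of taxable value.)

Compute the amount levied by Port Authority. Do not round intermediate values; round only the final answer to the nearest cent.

$5,040.64

Assessed value = $2,228,400 × 0.58 = $1,292,472
Port Authority taxable value = $1,292,472 (exemption does not apply)
Port Authority levy = $1,292,472 × 0.0039 = $5,040.6408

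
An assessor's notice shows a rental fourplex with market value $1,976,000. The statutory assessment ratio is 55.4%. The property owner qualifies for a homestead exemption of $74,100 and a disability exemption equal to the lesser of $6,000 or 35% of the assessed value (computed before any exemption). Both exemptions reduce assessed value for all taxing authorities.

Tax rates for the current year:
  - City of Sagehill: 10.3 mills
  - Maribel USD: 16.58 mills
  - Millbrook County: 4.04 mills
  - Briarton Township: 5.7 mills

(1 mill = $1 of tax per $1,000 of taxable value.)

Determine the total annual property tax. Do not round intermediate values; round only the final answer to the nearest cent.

Assessed value = $1,976,000 × 0.554 = $1,094,704
Disability exemption = min($6,000, 35% × $1,094,704) = min($6,000, $383,146.4) = $6,000 (dollar cap binds)
Taxable value = $1,094,704 − $74,100 − $6,000 = $1,014,604
City of Sagehill: $1,014,604 × 0.0103 = $10,450.4212
Maribel USD: $1,014,604 × 0.01658 = $16,822.13432
Millbrook County: $1,014,604 × 0.00404 = $4,099.00016
Briarton Township: $1,014,604 × 0.0057 = $5,783.2428
Total = $37,154.79848

$37,154.80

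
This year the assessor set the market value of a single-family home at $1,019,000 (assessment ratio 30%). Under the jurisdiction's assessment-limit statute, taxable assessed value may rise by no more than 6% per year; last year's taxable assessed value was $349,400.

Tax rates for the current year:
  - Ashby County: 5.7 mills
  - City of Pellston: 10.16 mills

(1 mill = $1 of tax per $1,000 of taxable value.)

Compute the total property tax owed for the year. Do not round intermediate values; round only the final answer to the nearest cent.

$4,848.40

Uncapped assessed value = $1,019,000 × 0.3 = $305,700
Cap limit = $349,400 × 1.06 = $370,364
Taxable assessed value = min($305,700, $370,364) = $305,700 (cap does not bind)
Ashby County: $305,700 × 0.0057 = $1,742.49
City of Pellston: $305,700 × 0.01016 = $3,105.912
Total = $4,848.402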